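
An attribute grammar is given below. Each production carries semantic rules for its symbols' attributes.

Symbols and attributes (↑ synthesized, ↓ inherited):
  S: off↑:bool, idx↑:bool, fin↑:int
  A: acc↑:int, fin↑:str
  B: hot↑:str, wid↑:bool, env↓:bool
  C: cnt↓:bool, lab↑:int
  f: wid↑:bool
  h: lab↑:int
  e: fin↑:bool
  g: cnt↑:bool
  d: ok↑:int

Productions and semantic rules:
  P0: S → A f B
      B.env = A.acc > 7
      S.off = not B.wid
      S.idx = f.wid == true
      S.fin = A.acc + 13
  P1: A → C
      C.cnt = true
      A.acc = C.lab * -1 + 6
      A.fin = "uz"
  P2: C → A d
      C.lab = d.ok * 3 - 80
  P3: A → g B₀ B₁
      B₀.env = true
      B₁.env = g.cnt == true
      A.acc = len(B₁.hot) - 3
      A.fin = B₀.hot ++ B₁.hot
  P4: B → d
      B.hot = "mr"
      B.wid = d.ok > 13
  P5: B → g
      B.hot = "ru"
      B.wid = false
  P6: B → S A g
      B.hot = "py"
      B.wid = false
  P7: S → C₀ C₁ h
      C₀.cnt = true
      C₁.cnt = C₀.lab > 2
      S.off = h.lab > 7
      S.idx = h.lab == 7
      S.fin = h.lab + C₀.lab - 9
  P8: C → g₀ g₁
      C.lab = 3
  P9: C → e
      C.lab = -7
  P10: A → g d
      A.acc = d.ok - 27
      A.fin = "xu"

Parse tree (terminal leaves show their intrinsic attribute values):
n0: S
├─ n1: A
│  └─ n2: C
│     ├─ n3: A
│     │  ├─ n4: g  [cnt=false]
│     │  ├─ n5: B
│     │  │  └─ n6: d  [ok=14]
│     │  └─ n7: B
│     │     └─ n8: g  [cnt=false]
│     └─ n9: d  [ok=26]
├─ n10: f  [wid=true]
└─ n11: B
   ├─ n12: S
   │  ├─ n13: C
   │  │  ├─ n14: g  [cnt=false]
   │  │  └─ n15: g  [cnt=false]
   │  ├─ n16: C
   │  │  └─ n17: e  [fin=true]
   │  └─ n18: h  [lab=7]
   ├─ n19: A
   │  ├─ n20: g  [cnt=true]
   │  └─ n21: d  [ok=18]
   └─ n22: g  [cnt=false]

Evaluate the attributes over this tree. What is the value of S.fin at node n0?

1. n2.cnt = true  [true]
2. n4.cnt = false  [terminal]
3. n5.env = true  [true]
4. n6.ok = 14  [terminal]
5. n5.hot = "mr"  ["mr"]
6. n5.wid = true  [d.ok > 13]
7. n7.env = false  [g.cnt == true]
8. n8.cnt = false  [terminal]
9. n7.hot = "ru"  ["ru"]
10. n7.wid = false  [false]
11. n3.acc = -1  [len(B₁.hot) - 3]
12. n3.fin = "mrru"  [B₀.hot ++ B₁.hot]
13. n9.ok = 26  [terminal]
14. n2.lab = -2  [d.ok * 3 - 80]
15. n1.acc = 8  [C.lab * -1 + 6]
16. n1.fin = "uz"  ["uz"]
17. n10.wid = true  [terminal]
18. n11.env = true  [A.acc > 7]
19. n13.cnt = true  [true]
20. n14.cnt = false  [terminal]
21. n15.cnt = false  [terminal]
22. n13.lab = 3  [3]
23. n16.cnt = true  [C₀.lab > 2]
24. n17.fin = true  [terminal]
25. n16.lab = -7  [-7]
26. n18.lab = 7  [terminal]
27. n12.off = false  [h.lab > 7]
28. n12.idx = true  [h.lab == 7]
29. n12.fin = 1  [h.lab + C₀.lab - 9]
30. n20.cnt = true  [terminal]
31. n21.ok = 18  [terminal]
32. n19.acc = -9  [d.ok - 27]
33. n19.fin = "xu"  ["xu"]
34. n22.cnt = false  [terminal]
35. n11.hot = "py"  ["py"]
36. n11.wid = false  [false]
37. n0.off = true  [not B.wid]
38. n0.idx = true  [f.wid == true]
39. n0.fin = 21  [A.acc + 13]

21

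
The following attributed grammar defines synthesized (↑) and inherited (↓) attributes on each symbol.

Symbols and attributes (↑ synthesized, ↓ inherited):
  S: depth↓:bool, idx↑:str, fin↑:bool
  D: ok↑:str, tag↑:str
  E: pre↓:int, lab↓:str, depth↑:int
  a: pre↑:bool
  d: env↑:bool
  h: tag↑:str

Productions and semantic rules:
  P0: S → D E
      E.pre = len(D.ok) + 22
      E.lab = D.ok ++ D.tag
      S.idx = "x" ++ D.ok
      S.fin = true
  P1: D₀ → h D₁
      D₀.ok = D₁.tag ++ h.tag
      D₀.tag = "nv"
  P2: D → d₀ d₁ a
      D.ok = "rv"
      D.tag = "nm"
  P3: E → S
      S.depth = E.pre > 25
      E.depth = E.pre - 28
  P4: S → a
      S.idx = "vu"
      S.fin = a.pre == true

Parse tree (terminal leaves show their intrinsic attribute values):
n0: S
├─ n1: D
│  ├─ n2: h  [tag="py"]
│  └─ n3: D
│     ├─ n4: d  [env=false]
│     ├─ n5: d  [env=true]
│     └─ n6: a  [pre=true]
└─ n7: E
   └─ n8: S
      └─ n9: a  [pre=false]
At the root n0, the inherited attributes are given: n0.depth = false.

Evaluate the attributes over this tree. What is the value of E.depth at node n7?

1. n0.depth = false  [given at root]
2. n2.tag = "py"  [terminal]
3. n4.env = false  [terminal]
4. n5.env = true  [terminal]
5. n6.pre = true  [terminal]
6. n3.ok = "rv"  ["rv"]
7. n3.tag = "nm"  ["nm"]
8. n1.ok = "nmpy"  [D₁.tag ++ h.tag]
9. n1.tag = "nv"  ["nv"]
10. n7.pre = 26  [len(D.ok) + 22]
11. n7.lab = "nmpynv"  [D.ok ++ D.tag]
12. n8.depth = true  [E.pre > 25]
13. n9.pre = false  [terminal]
14. n8.idx = "vu"  ["vu"]
15. n8.fin = false  [a.pre == true]
16. n7.depth = -2  [E.pre - 28]
17. n0.idx = "xnmpy"  ["x" ++ D.ok]
18. n0.fin = true  [true]

-2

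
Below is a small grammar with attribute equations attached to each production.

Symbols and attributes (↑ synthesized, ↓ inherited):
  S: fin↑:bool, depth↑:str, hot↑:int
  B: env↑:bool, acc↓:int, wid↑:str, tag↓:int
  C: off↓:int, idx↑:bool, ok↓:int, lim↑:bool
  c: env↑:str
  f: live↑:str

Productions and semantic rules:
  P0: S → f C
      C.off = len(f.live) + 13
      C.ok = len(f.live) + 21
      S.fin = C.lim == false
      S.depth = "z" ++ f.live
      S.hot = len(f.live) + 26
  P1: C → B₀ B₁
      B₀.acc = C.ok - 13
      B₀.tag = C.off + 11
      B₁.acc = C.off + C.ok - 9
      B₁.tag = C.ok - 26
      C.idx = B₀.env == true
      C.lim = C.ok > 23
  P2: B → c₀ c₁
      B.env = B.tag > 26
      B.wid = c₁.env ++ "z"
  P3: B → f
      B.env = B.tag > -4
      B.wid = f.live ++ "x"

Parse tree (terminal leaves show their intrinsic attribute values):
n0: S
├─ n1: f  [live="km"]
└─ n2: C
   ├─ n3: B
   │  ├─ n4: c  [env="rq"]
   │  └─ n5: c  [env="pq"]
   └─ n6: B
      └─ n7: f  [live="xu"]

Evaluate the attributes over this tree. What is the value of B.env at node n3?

1. n1.live = "km"  [terminal]
2. n2.off = 15  [len(f.live) + 13]
3. n2.ok = 23  [len(f.live) + 21]
4. n3.acc = 10  [C.ok - 13]
5. n3.tag = 26  [C.off + 11]
6. n4.env = "rq"  [terminal]
7. n5.env = "pq"  [terminal]
8. n3.env = false  [B.tag > 26]
9. n3.wid = "pqz"  [c₁.env ++ "z"]
10. n6.acc = 29  [C.off + C.ok - 9]
11. n6.tag = -3  [C.ok - 26]
12. n7.live = "xu"  [terminal]
13. n6.env = true  [B.tag > -4]
14. n6.wid = "xux"  [f.live ++ "x"]
15. n2.idx = false  [B₀.env == true]
16. n2.lim = false  [C.ok > 23]
17. n0.fin = true  [C.lim == false]
18. n0.depth = "zkm"  ["z" ++ f.live]
19. n0.hot = 28  [len(f.live) + 26]

false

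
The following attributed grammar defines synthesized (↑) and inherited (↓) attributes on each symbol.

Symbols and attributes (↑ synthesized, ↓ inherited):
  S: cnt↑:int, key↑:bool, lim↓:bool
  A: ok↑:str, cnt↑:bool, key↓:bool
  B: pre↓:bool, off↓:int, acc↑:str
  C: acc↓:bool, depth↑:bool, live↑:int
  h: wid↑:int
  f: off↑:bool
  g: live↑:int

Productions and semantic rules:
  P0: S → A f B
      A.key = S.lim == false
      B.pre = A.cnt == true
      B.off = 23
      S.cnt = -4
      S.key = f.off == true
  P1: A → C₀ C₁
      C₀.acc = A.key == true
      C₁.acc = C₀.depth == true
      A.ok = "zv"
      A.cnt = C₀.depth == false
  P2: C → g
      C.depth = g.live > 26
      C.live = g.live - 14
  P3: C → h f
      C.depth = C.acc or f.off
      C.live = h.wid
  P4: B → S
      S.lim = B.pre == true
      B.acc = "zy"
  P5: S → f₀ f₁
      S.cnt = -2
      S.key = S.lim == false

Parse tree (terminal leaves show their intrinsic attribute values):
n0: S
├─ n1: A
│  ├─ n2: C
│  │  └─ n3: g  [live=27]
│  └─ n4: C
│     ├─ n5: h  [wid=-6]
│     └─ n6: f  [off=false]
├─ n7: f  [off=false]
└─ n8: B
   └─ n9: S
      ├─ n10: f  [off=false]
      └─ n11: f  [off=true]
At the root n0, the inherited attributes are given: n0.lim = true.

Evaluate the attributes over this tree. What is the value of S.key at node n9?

1. n0.lim = true  [given at root]
2. n1.key = false  [S.lim == false]
3. n2.acc = false  [A.key == true]
4. n3.live = 27  [terminal]
5. n2.depth = true  [g.live > 26]
6. n2.live = 13  [g.live - 14]
7. n4.acc = true  [C₀.depth == true]
8. n5.wid = -6  [terminal]
9. n6.off = false  [terminal]
10. n4.depth = true  [C.acc or f.off]
11. n4.live = -6  [h.wid]
12. n1.ok = "zv"  ["zv"]
13. n1.cnt = false  [C₀.depth == false]
14. n7.off = false  [terminal]
15. n8.pre = false  [A.cnt == true]
16. n8.off = 23  [23]
17. n9.lim = false  [B.pre == true]
18. n10.off = false  [terminal]
19. n11.off = true  [terminal]
20. n9.cnt = -2  [-2]
21. n9.key = true  [S.lim == false]
22. n8.acc = "zy"  ["zy"]
23. n0.cnt = -4  [-4]
24. n0.key = false  [f.off == true]

true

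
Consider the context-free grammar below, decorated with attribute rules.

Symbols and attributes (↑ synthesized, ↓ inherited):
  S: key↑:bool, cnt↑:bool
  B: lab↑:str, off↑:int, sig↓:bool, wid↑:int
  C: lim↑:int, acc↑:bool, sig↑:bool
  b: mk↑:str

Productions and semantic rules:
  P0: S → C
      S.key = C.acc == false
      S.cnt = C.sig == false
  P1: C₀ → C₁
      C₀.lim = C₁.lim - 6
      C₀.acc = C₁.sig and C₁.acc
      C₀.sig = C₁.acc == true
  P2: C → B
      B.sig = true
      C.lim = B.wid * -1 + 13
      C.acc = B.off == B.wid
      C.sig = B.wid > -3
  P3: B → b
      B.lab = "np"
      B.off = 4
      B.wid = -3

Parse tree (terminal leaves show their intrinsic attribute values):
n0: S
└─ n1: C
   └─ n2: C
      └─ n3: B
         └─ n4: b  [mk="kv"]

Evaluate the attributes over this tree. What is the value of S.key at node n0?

true

1. n3.sig = true  [true]
2. n4.mk = "kv"  [terminal]
3. n3.lab = "np"  ["np"]
4. n3.off = 4  [4]
5. n3.wid = -3  [-3]
6. n2.lim = 16  [B.wid * -1 + 13]
7. n2.acc = false  [B.off == B.wid]
8. n2.sig = false  [B.wid > -3]
9. n1.lim = 10  [C₁.lim - 6]
10. n1.acc = false  [C₁.sig and C₁.acc]
11. n1.sig = false  [C₁.acc == true]
12. n0.key = true  [C.acc == false]
13. n0.cnt = true  [C.sig == false]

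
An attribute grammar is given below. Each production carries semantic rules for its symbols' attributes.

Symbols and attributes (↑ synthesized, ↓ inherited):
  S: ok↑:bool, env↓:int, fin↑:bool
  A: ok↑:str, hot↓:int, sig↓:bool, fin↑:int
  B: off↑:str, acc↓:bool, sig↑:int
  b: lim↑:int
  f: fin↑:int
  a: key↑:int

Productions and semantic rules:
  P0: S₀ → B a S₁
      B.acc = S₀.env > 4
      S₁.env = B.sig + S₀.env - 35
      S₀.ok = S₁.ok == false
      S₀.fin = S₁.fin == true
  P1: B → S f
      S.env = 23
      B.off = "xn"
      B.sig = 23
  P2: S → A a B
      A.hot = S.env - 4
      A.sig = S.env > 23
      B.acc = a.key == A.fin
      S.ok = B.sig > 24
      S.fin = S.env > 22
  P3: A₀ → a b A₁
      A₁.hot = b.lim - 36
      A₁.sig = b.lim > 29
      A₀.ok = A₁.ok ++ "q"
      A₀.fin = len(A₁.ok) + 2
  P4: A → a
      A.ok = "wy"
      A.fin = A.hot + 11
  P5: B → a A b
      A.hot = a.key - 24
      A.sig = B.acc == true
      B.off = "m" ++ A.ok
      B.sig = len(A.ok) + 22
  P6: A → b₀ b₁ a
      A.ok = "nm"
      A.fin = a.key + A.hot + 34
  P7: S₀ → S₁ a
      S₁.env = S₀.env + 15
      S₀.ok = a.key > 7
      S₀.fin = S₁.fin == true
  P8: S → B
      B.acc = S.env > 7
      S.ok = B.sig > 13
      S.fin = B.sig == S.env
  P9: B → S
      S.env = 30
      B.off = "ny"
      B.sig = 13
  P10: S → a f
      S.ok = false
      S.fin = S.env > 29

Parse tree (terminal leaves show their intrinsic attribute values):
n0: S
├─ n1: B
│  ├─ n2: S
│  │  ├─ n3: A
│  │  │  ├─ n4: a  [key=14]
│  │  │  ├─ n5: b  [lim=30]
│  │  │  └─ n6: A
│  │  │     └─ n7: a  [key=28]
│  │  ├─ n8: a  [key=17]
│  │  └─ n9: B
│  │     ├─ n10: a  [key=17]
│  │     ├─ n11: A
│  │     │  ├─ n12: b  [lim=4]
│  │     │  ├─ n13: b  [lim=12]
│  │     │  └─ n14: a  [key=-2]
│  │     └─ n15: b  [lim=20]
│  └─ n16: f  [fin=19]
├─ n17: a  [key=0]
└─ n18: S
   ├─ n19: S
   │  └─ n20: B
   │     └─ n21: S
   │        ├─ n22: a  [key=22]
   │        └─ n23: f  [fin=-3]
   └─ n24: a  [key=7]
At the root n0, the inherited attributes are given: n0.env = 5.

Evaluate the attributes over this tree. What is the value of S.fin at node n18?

1. n0.env = 5  [given at root]
2. n1.acc = true  [S₀.env > 4]
3. n2.env = 23  [23]
4. n3.hot = 19  [S.env - 4]
5. n3.sig = false  [S.env > 23]
6. n4.key = 14  [terminal]
7. n5.lim = 30  [terminal]
8. n6.hot = -6  [b.lim - 36]
9. n6.sig = true  [b.lim > 29]
10. n7.key = 28  [terminal]
11. n6.ok = "wy"  ["wy"]
12. n6.fin = 5  [A.hot + 11]
13. n3.ok = "wyq"  [A₁.ok ++ "q"]
14. n3.fin = 4  [len(A₁.ok) + 2]
15. n8.key = 17  [terminal]
16. n9.acc = false  [a.key == A.fin]
17. n10.key = 17  [terminal]
18. n11.hot = -7  [a.key - 24]
19. n11.sig = false  [B.acc == true]
20. n12.lim = 4  [terminal]
21. n13.lim = 12  [terminal]
22. n14.key = -2  [terminal]
23. n11.ok = "nm"  ["nm"]
24. n11.fin = 25  [a.key + A.hot + 34]
25. n15.lim = 20  [terminal]
26. n9.off = "mnm"  ["m" ++ A.ok]
27. n9.sig = 24  [len(A.ok) + 22]
28. n2.ok = false  [B.sig > 24]
29. n2.fin = true  [S.env > 22]
30. n16.fin = 19  [terminal]
31. n1.off = "xn"  ["xn"]
32. n1.sig = 23  [23]
33. n17.key = 0  [terminal]
34. n18.env = -7  [B.sig + S₀.env - 35]
35. n19.env = 8  [S₀.env + 15]
36. n20.acc = true  [S.env > 7]
37. n21.env = 30  [30]
38. n22.key = 22  [terminal]
39. n23.fin = -3  [terminal]
40. n21.ok = false  [false]
41. n21.fin = true  [S.env > 29]
42. n20.off = "ny"  ["ny"]
43. n20.sig = 13  [13]
44. n19.ok = false  [B.sig > 13]
45. n19.fin = false  [B.sig == S.env]
46. n24.key = 7  [terminal]
47. n18.ok = false  [a.key > 7]
48. n18.fin = false  [S₁.fin == true]
49. n0.ok = true  [S₁.ok == false]
50. n0.fin = false  [S₁.fin == true]

false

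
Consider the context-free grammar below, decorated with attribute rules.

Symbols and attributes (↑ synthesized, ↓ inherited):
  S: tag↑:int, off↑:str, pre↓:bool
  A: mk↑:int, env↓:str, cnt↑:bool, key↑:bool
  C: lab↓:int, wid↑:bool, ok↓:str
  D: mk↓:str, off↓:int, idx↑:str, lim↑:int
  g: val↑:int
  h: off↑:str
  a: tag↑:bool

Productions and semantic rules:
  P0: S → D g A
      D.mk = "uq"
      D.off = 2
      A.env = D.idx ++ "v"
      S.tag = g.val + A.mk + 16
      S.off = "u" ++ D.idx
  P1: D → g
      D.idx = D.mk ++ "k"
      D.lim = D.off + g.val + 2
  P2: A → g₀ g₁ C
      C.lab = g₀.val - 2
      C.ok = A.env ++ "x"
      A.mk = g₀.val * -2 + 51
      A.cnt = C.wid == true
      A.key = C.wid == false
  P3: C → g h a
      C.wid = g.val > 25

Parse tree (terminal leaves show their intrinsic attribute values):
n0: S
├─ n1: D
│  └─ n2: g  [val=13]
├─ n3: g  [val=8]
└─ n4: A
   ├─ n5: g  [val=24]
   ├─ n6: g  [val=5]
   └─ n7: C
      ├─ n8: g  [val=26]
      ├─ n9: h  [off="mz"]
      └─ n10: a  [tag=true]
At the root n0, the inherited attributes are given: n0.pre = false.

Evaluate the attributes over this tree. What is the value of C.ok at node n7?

1. n0.pre = false  [given at root]
2. n1.mk = "uq"  ["uq"]
3. n1.off = 2  [2]
4. n2.val = 13  [terminal]
5. n1.idx = "uqk"  [D.mk ++ "k"]
6. n1.lim = 17  [D.off + g.val + 2]
7. n3.val = 8  [terminal]
8. n4.env = "uqkv"  [D.idx ++ "v"]
9. n5.val = 24  [terminal]
10. n6.val = 5  [terminal]
11. n7.lab = 22  [g₀.val - 2]
12. n7.ok = "uqkvx"  [A.env ++ "x"]
13. n8.val = 26  [terminal]
14. n9.off = "mz"  [terminal]
15. n10.tag = true  [terminal]
16. n7.wid = true  [g.val > 25]
17. n4.mk = 3  [g₀.val * -2 + 51]
18. n4.cnt = true  [C.wid == true]
19. n4.key = false  [C.wid == false]
20. n0.tag = 27  [g.val + A.mk + 16]
21. n0.off = "uuqk"  ["u" ++ D.idx]

"uqkvx"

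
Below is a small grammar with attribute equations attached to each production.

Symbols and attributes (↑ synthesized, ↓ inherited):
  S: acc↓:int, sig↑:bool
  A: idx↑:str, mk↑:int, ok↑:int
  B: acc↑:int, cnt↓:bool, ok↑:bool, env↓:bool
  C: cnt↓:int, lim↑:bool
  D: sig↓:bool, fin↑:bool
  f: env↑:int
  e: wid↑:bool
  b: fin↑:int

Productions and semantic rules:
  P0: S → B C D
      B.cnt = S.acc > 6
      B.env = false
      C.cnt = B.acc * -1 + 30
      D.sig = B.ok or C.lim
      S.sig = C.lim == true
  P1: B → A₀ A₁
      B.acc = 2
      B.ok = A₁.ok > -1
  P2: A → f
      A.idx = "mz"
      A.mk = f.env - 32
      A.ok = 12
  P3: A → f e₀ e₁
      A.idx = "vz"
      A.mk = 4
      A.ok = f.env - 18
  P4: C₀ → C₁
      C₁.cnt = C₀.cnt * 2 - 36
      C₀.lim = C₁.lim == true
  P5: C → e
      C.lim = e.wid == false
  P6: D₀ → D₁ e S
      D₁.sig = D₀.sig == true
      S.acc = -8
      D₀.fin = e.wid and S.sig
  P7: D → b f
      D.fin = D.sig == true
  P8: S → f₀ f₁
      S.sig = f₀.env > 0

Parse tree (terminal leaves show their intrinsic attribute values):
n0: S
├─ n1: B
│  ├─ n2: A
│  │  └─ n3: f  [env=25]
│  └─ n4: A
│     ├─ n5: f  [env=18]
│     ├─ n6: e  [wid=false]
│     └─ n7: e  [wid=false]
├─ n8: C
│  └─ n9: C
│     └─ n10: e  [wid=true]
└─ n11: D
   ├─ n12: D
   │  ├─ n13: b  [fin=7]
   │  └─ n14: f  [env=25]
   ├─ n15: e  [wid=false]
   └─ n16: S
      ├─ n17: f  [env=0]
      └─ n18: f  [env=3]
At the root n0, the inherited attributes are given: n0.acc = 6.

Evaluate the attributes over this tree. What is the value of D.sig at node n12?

1. n0.acc = 6  [given at root]
2. n1.cnt = false  [S.acc > 6]
3. n1.env = false  [false]
4. n3.env = 25  [terminal]
5. n2.idx = "mz"  ["mz"]
6. n2.mk = -7  [f.env - 32]
7. n2.ok = 12  [12]
8. n5.env = 18  [terminal]
9. n6.wid = false  [terminal]
10. n7.wid = false  [terminal]
11. n4.idx = "vz"  ["vz"]
12. n4.mk = 4  [4]
13. n4.ok = 0  [f.env - 18]
14. n1.acc = 2  [2]
15. n1.ok = true  [A₁.ok > -1]
16. n8.cnt = 28  [B.acc * -1 + 30]
17. n9.cnt = 20  [C₀.cnt * 2 - 36]
18. n10.wid = true  [terminal]
19. n9.lim = false  [e.wid == false]
20. n8.lim = false  [C₁.lim == true]
21. n11.sig = true  [B.ok or C.lim]
22. n12.sig = true  [D₀.sig == true]
23. n13.fin = 7  [terminal]
24. n14.env = 25  [terminal]
25. n12.fin = true  [D.sig == true]
26. n15.wid = false  [terminal]
27. n16.acc = -8  [-8]
28. n17.env = 0  [terminal]
29. n18.env = 3  [terminal]
30. n16.sig = false  [f₀.env > 0]
31. n11.fin = false  [e.wid and S.sig]
32. n0.sig = false  [C.lim == true]

true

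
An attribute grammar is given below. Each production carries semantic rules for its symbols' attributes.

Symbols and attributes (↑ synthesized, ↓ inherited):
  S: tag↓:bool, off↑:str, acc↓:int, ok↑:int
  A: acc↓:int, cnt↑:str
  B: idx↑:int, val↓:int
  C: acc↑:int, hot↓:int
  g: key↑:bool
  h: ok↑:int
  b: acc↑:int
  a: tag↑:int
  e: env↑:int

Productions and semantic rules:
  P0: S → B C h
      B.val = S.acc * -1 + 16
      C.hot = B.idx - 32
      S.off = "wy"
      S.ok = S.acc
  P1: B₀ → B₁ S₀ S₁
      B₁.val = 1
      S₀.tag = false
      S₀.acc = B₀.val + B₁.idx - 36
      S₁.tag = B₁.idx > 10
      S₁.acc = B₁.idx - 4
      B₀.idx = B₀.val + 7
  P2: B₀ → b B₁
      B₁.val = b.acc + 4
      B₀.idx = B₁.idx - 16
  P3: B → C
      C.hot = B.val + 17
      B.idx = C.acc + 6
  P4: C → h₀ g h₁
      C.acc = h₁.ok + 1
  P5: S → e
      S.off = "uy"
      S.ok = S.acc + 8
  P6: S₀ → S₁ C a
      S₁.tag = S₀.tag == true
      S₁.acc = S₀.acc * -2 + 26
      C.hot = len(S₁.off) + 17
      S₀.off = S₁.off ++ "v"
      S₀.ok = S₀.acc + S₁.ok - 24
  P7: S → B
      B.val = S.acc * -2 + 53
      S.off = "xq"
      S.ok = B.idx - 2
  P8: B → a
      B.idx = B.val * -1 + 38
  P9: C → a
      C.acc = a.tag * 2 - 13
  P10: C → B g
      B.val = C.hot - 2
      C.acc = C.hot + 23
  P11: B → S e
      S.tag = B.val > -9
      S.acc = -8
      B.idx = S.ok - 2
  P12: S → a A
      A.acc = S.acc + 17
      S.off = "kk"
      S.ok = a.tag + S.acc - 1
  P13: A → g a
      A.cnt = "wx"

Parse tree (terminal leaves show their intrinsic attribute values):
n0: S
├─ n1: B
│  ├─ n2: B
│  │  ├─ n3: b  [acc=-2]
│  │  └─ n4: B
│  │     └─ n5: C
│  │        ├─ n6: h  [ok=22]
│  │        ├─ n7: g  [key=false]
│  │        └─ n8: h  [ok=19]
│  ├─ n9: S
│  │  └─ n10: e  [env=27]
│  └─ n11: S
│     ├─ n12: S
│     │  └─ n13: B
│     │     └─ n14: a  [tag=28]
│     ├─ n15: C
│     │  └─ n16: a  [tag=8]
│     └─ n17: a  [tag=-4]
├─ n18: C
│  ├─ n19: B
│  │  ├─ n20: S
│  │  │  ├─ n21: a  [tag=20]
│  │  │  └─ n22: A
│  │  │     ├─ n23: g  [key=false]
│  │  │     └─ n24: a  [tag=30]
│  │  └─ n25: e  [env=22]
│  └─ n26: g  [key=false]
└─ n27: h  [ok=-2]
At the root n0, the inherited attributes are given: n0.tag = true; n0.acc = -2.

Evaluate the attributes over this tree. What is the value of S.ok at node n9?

1. n0.tag = true  [given at root]
2. n0.acc = -2  [given at root]
3. n1.val = 18  [S.acc * -1 + 16]
4. n2.val = 1  [1]
5. n3.acc = -2  [terminal]
6. n4.val = 2  [b.acc + 4]
7. n5.hot = 19  [B.val + 17]
8. n6.ok = 22  [terminal]
9. n7.key = false  [terminal]
10. n8.ok = 19  [terminal]
11. n5.acc = 20  [h₁.ok + 1]
12. n4.idx = 26  [C.acc + 6]
13. n2.idx = 10  [B₁.idx - 16]
14. n9.tag = false  [false]
15. n9.acc = -8  [B₀.val + B₁.idx - 36]
16. n10.env = 27  [terminal]
17. n9.off = "uy"  ["uy"]
18. n9.ok = 0  [S.acc + 8]
19. n11.tag = false  [B₁.idx > 10]
20. n11.acc = 6  [B₁.idx - 4]
21. n12.tag = false  [S₀.tag == true]
22. n12.acc = 14  [S₀.acc * -2 + 26]
23. n13.val = 25  [S.acc * -2 + 53]
24. n14.tag = 28  [terminal]
25. n13.idx = 13  [B.val * -1 + 38]
26. n12.off = "xq"  ["xq"]
27. n12.ok = 11  [B.idx - 2]
28. n15.hot = 19  [len(S₁.off) + 17]
29. n16.tag = 8  [terminal]
30. n15.acc = 3  [a.tag * 2 - 13]
31. n17.tag = -4  [terminal]
32. n11.off = "xqv"  [S₁.off ++ "v"]
33. n11.ok = -7  [S₀.acc + S₁.ok - 24]
34. n1.idx = 25  [B₀.val + 7]
35. n18.hot = -7  [B.idx - 32]
36. n19.val = -9  [C.hot - 2]
37. n20.tag = false  [B.val > -9]
38. n20.acc = -8  [-8]
39. n21.tag = 20  [terminal]
40. n22.acc = 9  [S.acc + 17]
41. n23.key = false  [terminal]
42. n24.tag = 30  [terminal]
43. n22.cnt = "wx"  ["wx"]
44. n20.off = "kk"  ["kk"]
45. n20.ok = 11  [a.tag + S.acc - 1]
46. n25.env = 22  [terminal]
47. n19.idx = 9  [S.ok - 2]
48. n26.key = false  [terminal]
49. n18.acc = 16  [C.hot + 23]
50. n27.ok = -2  [terminal]
51. n0.off = "wy"  ["wy"]
52. n0.ok = -2  [S.acc]

0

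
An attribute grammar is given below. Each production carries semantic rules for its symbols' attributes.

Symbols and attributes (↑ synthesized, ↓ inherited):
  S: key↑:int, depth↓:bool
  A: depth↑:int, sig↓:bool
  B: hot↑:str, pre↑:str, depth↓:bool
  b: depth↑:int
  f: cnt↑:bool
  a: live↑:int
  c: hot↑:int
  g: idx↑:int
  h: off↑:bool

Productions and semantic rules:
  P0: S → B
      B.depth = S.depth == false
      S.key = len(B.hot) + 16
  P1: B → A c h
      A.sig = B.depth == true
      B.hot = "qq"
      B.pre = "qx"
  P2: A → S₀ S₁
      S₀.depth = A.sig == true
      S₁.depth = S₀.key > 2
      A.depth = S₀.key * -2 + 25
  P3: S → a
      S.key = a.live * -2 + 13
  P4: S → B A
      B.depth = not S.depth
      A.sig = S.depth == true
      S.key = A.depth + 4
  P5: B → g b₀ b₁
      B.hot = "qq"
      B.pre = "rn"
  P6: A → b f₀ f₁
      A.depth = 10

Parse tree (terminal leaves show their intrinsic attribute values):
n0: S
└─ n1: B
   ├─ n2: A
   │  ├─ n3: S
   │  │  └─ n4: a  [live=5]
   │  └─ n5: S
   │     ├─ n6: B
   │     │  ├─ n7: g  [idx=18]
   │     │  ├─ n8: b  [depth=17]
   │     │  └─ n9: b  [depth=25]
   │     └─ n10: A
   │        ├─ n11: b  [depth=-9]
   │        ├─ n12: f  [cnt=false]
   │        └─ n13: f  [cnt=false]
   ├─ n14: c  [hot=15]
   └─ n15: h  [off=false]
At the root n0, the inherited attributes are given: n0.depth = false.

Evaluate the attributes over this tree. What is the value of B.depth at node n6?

1. n0.depth = false  [given at root]
2. n1.depth = true  [S.depth == false]
3. n2.sig = true  [B.depth == true]
4. n3.depth = true  [A.sig == true]
5. n4.live = 5  [terminal]
6. n3.key = 3  [a.live * -2 + 13]
7. n5.depth = true  [S₀.key > 2]
8. n6.depth = false  [not S.depth]
9. n7.idx = 18  [terminal]
10. n8.depth = 17  [terminal]
11. n9.depth = 25  [terminal]
12. n6.hot = "qq"  ["qq"]
13. n6.pre = "rn"  ["rn"]
14. n10.sig = true  [S.depth == true]
15. n11.depth = -9  [terminal]
16. n12.cnt = false  [terminal]
17. n13.cnt = false  [terminal]
18. n10.depth = 10  [10]
19. n5.key = 14  [A.depth + 4]
20. n2.depth = 19  [S₀.key * -2 + 25]
21. n14.hot = 15  [terminal]
22. n15.off = false  [terminal]
23. n1.hot = "qq"  ["qq"]
24. n1.pre = "qx"  ["qx"]
25. n0.key = 18  [len(B.hot) + 16]

false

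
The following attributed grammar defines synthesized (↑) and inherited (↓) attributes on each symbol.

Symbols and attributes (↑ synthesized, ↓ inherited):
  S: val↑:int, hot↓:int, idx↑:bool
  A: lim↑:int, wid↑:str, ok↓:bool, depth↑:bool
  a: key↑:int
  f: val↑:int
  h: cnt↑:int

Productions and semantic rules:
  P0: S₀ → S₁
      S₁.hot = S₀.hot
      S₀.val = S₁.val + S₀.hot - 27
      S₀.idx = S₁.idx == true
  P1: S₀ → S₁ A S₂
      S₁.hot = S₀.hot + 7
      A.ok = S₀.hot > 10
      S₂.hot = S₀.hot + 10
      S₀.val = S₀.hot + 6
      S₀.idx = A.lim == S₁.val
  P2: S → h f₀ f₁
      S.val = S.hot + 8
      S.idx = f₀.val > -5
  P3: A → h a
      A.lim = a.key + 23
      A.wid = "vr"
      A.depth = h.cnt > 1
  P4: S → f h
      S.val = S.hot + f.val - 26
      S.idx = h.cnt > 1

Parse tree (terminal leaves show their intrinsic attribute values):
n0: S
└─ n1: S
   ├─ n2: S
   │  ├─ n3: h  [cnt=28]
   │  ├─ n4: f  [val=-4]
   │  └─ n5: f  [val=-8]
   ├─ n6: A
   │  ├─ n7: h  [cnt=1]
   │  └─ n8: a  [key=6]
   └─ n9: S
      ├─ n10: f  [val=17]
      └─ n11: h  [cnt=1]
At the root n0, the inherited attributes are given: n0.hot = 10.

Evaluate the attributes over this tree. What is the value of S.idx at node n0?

1. n0.hot = 10  [given at root]
2. n1.hot = 10  [S₀.hot]
3. n2.hot = 17  [S₀.hot + 7]
4. n3.cnt = 28  [terminal]
5. n4.val = -4  [terminal]
6. n5.val = -8  [terminal]
7. n2.val = 25  [S.hot + 8]
8. n2.idx = true  [f₀.val > -5]
9. n6.ok = false  [S₀.hot > 10]
10. n7.cnt = 1  [terminal]
11. n8.key = 6  [terminal]
12. n6.lim = 29  [a.key + 23]
13. n6.wid = "vr"  ["vr"]
14. n6.depth = false  [h.cnt > 1]
15. n9.hot = 20  [S₀.hot + 10]
16. n10.val = 17  [terminal]
17. n11.cnt = 1  [terminal]
18. n9.val = 11  [S.hot + f.val - 26]
19. n9.idx = false  [h.cnt > 1]
20. n1.val = 16  [S₀.hot + 6]
21. n1.idx = false  [A.lim == S₁.val]
22. n0.val = -1  [S₁.val + S₀.hot - 27]
23. n0.idx = false  [S₁.idx == true]

false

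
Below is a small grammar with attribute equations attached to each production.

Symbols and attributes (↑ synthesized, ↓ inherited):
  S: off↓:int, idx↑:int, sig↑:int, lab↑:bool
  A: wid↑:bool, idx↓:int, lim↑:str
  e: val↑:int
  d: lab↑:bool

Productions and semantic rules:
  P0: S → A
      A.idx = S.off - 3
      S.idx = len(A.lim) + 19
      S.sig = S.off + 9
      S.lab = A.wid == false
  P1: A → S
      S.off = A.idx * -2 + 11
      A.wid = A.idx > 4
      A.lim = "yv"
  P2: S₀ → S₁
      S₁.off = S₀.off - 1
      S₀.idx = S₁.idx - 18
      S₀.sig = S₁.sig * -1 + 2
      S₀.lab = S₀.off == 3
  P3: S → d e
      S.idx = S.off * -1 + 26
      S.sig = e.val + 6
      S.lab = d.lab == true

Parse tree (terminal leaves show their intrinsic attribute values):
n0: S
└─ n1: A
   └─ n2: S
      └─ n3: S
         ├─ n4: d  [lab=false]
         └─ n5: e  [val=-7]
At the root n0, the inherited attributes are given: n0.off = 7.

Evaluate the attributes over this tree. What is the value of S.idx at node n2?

1. n0.off = 7  [given at root]
2. n1.idx = 4  [S.off - 3]
3. n2.off = 3  [A.idx * -2 + 11]
4. n3.off = 2  [S₀.off - 1]
5. n4.lab = false  [terminal]
6. n5.val = -7  [terminal]
7. n3.idx = 24  [S.off * -1 + 26]
8. n3.sig = -1  [e.val + 6]
9. n3.lab = false  [d.lab == true]
10. n2.idx = 6  [S₁.idx - 18]
11. n2.sig = 3  [S₁.sig * -1 + 2]
12. n2.lab = true  [S₀.off == 3]
13. n1.wid = false  [A.idx > 4]
14. n1.lim = "yv"  ["yv"]
15. n0.idx = 21  [len(A.lim) + 19]
16. n0.sig = 16  [S.off + 9]
17. n0.lab = true  [A.wid == false]

6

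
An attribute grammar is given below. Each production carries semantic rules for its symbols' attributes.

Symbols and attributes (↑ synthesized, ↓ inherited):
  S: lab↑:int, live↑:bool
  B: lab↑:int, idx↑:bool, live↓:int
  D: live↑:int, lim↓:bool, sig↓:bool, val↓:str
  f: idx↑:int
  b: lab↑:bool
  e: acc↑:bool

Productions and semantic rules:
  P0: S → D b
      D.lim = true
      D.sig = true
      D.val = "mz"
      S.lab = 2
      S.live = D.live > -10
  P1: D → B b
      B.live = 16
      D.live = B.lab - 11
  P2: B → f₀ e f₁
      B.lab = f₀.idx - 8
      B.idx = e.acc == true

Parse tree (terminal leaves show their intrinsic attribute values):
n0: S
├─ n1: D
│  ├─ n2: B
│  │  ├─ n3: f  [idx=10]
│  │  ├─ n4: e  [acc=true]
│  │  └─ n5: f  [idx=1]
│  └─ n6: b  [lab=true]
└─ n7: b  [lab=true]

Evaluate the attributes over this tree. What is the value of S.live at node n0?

true

1. n1.lim = true  [true]
2. n1.sig = true  [true]
3. n1.val = "mz"  ["mz"]
4. n2.live = 16  [16]
5. n3.idx = 10  [terminal]
6. n4.acc = true  [terminal]
7. n5.idx = 1  [terminal]
8. n2.lab = 2  [f₀.idx - 8]
9. n2.idx = true  [e.acc == true]
10. n6.lab = true  [terminal]
11. n1.live = -9  [B.lab - 11]
12. n7.lab = true  [terminal]
13. n0.lab = 2  [2]
14. n0.live = true  [D.live > -10]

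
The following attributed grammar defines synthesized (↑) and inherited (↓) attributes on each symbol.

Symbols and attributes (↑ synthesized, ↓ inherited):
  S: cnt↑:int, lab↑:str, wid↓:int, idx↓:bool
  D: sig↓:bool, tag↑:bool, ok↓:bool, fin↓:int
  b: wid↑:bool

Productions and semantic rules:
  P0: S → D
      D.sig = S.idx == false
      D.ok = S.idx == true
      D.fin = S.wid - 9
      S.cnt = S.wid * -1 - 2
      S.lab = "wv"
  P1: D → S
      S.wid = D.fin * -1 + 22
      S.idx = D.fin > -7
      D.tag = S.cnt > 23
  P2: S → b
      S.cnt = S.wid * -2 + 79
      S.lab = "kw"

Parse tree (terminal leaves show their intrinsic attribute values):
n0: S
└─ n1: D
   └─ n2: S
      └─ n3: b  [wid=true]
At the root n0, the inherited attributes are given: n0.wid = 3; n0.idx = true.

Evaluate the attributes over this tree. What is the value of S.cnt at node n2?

23

1. n0.wid = 3  [given at root]
2. n0.idx = true  [given at root]
3. n1.sig = false  [S.idx == false]
4. n1.ok = true  [S.idx == true]
5. n1.fin = -6  [S.wid - 9]
6. n2.wid = 28  [D.fin * -1 + 22]
7. n2.idx = true  [D.fin > -7]
8. n3.wid = true  [terminal]
9. n2.cnt = 23  [S.wid * -2 + 79]
10. n2.lab = "kw"  ["kw"]
11. n1.tag = false  [S.cnt > 23]
12. n0.cnt = -5  [S.wid * -1 - 2]
13. n0.lab = "wv"  ["wv"]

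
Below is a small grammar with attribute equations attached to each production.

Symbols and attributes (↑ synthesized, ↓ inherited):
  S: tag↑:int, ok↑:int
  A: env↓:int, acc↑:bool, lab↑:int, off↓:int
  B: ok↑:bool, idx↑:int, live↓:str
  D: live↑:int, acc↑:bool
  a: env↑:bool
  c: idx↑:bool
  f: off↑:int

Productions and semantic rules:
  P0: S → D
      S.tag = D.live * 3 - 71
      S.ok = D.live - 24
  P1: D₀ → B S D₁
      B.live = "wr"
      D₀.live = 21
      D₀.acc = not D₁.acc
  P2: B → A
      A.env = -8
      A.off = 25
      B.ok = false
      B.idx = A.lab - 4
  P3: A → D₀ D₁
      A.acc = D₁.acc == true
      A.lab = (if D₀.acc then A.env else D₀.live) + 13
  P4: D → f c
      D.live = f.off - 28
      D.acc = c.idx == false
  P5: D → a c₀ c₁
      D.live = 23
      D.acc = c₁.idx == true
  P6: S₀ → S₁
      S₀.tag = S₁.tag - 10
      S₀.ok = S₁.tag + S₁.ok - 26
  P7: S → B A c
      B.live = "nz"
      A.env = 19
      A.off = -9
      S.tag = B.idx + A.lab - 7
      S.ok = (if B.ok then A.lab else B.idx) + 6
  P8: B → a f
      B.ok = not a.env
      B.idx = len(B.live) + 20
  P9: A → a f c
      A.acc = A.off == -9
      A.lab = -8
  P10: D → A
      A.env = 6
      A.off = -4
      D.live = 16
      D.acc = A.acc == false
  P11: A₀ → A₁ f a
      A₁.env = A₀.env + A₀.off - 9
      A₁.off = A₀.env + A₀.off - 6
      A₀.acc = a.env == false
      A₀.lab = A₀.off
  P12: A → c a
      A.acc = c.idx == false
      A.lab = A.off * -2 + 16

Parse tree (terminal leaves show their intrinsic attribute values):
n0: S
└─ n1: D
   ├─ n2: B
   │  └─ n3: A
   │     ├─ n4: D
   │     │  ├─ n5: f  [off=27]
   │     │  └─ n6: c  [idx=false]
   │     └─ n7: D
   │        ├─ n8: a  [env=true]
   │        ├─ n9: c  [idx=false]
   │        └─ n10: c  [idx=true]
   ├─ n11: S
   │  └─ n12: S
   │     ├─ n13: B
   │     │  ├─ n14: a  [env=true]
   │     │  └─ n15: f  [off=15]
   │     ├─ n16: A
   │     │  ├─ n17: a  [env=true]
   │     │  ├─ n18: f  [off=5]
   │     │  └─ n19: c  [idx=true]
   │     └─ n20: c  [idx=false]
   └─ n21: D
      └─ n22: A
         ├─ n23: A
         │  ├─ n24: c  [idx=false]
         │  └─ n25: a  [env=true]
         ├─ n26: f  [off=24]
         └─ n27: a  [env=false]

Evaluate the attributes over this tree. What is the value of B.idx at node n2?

1. n2.live = "wr"  ["wr"]
2. n3.env = -8  [-8]
3. n3.off = 25  [25]
4. n5.off = 27  [terminal]
5. n6.idx = false  [terminal]
6. n4.live = -1  [f.off - 28]
7. n4.acc = true  [c.idx == false]
8. n8.env = true  [terminal]
9. n9.idx = false  [terminal]
10. n10.idx = true  [terminal]
11. n7.live = 23  [23]
12. n7.acc = true  [c₁.idx == true]
13. n3.acc = true  [D₁.acc == true]
14. n3.lab = 5  [(if D₀.acc then A.env else D₀.live) + 13]
15. n2.ok = false  [false]
16. n2.idx = 1  [A.lab - 4]
17. n13.live = "nz"  ["nz"]
18. n14.env = true  [terminal]
19. n15.off = 15  [terminal]
20. n13.ok = false  [not a.env]
21. n13.idx = 22  [len(B.live) + 20]
22. n16.env = 19  [19]
23. n16.off = -9  [-9]
24. n17.env = true  [terminal]
25. n18.off = 5  [terminal]
26. n19.idx = true  [terminal]
27. n16.acc = true  [A.off == -9]
28. n16.lab = -8  [-8]
29. n20.idx = false  [terminal]
30. n12.tag = 7  [B.idx + A.lab - 7]
31. n12.ok = 28  [(if B.ok then A.lab else B.idx) + 6]
32. n11.tag = -3  [S₁.tag - 10]
33. n11.ok = 9  [S₁.tag + S₁.ok - 26]
34. n22.env = 6  [6]
35. n22.off = -4  [-4]
36. n23.env = -7  [A₀.env + A₀.off - 9]
37. n23.off = -4  [A₀.env + A₀.off - 6]
38. n24.idx = false  [terminal]
39. n25.env = true  [terminal]
40. n23.acc = true  [c.idx == false]
41. n23.lab = 24  [A.off * -2 + 16]
42. n26.off = 24  [terminal]
43. n27.env = false  [terminal]
44. n22.acc = true  [a.env == false]
45. n22.lab = -4  [A₀.off]
46. n21.live = 16  [16]
47. n21.acc = false  [A.acc == false]
48. n1.live = 21  [21]
49. n1.acc = true  [not D₁.acc]
50. n0.tag = -8  [D.live * 3 - 71]
51. n0.ok = -3  [D.live - 24]

1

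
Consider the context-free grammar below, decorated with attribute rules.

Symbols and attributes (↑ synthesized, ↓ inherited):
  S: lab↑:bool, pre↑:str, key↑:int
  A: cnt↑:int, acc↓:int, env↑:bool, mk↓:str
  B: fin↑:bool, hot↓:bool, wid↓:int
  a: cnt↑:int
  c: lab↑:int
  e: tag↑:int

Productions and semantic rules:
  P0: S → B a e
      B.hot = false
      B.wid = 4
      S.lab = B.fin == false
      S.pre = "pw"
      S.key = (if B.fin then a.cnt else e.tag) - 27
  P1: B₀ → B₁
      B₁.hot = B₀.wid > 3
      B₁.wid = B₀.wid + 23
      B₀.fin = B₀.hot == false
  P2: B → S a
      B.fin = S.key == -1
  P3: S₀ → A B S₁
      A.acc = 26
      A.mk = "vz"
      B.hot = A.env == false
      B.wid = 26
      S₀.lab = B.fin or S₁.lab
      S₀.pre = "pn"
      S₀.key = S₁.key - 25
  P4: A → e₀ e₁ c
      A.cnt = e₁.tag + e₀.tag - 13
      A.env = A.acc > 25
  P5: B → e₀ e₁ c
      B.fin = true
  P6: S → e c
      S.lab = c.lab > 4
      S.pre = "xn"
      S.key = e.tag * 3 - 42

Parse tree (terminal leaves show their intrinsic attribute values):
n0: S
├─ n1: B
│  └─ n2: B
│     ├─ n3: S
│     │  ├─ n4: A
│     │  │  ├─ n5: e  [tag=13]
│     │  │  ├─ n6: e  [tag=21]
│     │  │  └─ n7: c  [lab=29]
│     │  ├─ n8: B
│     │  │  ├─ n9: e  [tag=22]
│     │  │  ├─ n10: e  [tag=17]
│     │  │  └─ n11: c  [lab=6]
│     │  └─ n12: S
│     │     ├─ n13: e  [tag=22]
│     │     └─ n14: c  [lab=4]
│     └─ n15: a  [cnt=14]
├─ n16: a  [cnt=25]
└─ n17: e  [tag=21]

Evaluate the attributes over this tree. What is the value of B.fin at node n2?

true

1. n1.hot = false  [false]
2. n1.wid = 4  [4]
3. n2.hot = true  [B₀.wid > 3]
4. n2.wid = 27  [B₀.wid + 23]
5. n4.acc = 26  [26]
6. n4.mk = "vz"  ["vz"]
7. n5.tag = 13  [terminal]
8. n6.tag = 21  [terminal]
9. n7.lab = 29  [terminal]
10. n4.cnt = 21  [e₁.tag + e₀.tag - 13]
11. n4.env = true  [A.acc > 25]
12. n8.hot = false  [A.env == false]
13. n8.wid = 26  [26]
14. n9.tag = 22  [terminal]
15. n10.tag = 17  [terminal]
16. n11.lab = 6  [terminal]
17. n8.fin = true  [true]
18. n13.tag = 22  [terminal]
19. n14.lab = 4  [terminal]
20. n12.lab = false  [c.lab > 4]
21. n12.pre = "xn"  ["xn"]
22. n12.key = 24  [e.tag * 3 - 42]
23. n3.lab = true  [B.fin or S₁.lab]
24. n3.pre = "pn"  ["pn"]
25. n3.key = -1  [S₁.key - 25]
26. n15.cnt = 14  [terminal]
27. n2.fin = true  [S.key == -1]
28. n1.fin = true  [B₀.hot == false]
29. n16.cnt = 25  [terminal]
30. n17.tag = 21  [terminal]
31. n0.lab = false  [B.fin == false]
32. n0.pre = "pw"  ["pw"]
33. n0.key = -2  [(if B.fin then a.cnt else e.tag) - 27]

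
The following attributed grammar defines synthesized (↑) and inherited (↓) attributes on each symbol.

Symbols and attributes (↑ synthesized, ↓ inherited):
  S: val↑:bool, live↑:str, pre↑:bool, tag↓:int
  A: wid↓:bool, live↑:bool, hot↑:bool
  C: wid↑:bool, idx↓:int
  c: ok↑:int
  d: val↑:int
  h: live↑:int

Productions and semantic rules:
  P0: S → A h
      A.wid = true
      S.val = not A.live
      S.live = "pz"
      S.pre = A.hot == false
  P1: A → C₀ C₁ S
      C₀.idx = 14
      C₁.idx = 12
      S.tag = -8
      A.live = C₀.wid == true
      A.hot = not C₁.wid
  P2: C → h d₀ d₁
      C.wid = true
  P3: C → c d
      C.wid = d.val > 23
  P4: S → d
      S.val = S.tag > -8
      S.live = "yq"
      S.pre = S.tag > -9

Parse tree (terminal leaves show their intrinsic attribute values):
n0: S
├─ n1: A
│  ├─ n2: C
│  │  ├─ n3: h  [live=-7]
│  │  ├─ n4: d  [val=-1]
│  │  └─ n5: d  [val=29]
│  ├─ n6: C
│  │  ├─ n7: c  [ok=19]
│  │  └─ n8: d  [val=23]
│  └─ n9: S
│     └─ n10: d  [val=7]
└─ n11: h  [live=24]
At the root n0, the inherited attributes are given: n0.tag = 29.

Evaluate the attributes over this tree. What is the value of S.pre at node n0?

1. n0.tag = 29  [given at root]
2. n1.wid = true  [true]
3. n2.idx = 14  [14]
4. n3.live = -7  [terminal]
5. n4.val = -1  [terminal]
6. n5.val = 29  [terminal]
7. n2.wid = true  [true]
8. n6.idx = 12  [12]
9. n7.ok = 19  [terminal]
10. n8.val = 23  [terminal]
11. n6.wid = false  [d.val > 23]
12. n9.tag = -8  [-8]
13. n10.val = 7  [terminal]
14. n9.val = false  [S.tag > -8]
15. n9.live = "yq"  ["yq"]
16. n9.pre = true  [S.tag > -9]
17. n1.live = true  [C₀.wid == true]
18. n1.hot = true  [not C₁.wid]
19. n11.live = 24  [terminal]
20. n0.val = false  [not A.live]
21. n0.live = "pz"  ["pz"]
22. n0.pre = false  [A.hot == false]

false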